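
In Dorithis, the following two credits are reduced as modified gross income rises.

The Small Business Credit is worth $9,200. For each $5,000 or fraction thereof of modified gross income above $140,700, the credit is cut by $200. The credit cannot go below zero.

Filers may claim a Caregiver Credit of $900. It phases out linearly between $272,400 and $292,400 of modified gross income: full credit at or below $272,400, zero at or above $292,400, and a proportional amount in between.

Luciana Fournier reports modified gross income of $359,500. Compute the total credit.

Small Business Credit: income exceeds $140,700 by $218,800, which is 44 full-or-partial $5,000 increments; reduction = 44 × $200 = $8,800, leaving $400.
Caregiver Credit: $359,500 is at or above $292,400, so the credit is $0.
Total: $400 + $0 = $400.

$400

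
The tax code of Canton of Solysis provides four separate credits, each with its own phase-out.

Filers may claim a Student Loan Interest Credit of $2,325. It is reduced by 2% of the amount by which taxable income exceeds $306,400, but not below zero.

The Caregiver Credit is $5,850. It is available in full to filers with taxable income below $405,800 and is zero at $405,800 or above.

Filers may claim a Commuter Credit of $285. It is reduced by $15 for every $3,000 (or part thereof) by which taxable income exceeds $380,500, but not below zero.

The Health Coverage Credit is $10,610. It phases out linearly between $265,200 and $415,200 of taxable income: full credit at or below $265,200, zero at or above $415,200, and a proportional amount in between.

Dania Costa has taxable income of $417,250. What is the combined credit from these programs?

$198

Student Loan Interest Credit: 2% of the $110,850 excess over $306,400 is $2,217; credit = $2,325 − $2,217 = $108.
Caregiver Credit: $417,250 meets or exceeds the $405,800 cutoff, so the credit is $0.
Commuter Credit: income exceeds $380,500 by $36,750, which is 13 full-or-partial $3,000 increments; reduction = 13 × $15 = $195, leaving $90.
Health Coverage Credit: $417,250 is at or above $415,200, so the credit is $0.
Total: $108 + $0 + $90 + $0 = $198.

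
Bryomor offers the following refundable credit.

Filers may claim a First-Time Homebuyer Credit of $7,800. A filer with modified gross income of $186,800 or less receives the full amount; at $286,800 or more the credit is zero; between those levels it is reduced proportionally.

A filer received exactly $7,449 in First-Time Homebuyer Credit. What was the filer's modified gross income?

$7,449 is 7,449/7,800 of the full $7,800, so 351/7,800 of the $100,000 range has been used: income = $186,800 + $100,000 × 351/7,800 = $191,300.

$191,300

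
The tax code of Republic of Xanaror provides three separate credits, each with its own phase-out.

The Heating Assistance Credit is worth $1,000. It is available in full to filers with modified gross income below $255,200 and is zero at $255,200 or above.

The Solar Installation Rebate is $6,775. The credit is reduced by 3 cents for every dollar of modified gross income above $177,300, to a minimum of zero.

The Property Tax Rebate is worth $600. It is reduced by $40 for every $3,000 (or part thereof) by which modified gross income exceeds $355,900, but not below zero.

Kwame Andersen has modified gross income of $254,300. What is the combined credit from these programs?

Heating Assistance Credit: $254,300 is below the $255,200 cutoff, so the full $1,000 applies.
Solar Installation Rebate: 3% of the $77,000 excess over $177,300 is $2,310; credit = $6,775 − $2,310 = $4,465.
Property Tax Rebate: $254,300 is at or below the $355,900 threshold, so the full $600 applies.
Total: $1,000 + $4,465 + $600 = $6,065.

$6,065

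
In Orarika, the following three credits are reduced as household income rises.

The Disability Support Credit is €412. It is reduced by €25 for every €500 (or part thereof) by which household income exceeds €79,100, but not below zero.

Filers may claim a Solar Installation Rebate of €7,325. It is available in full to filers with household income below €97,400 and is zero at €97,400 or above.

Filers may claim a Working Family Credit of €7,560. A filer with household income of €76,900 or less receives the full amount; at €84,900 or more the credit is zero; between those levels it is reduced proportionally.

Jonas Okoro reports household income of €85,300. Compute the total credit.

Disability Support Credit: income exceeds €79,100 by €6,200, which is 13 full-or-partial €500 increments; reduction = 13 × €25 = €325, leaving €87.
Solar Installation Rebate: €85,300 is below the €97,400 cutoff, so the full €7,325 applies.
Working Family Credit: €85,300 is at or above €84,900, so the credit is €0.
Total: €87 + €7,325 + €0 = €7,412.

€7,412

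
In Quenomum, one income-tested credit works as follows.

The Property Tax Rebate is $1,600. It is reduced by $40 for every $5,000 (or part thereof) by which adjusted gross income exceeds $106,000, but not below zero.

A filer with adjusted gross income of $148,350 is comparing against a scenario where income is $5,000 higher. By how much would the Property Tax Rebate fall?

At $148,350 — income exceeds $106,000 by $42,350, which is 9 full-or-partial $5,000 increments; reduction = 9 × $40 = $360, leaving $1,240.
At $153,350 — income exceeds $106,000 by $47,350, which is 10 full-or-partial $5,000 increments; reduction = 10 × $40 = $400, leaving $1,200.
Lost: $1,240 − $1,200 = $40.

$40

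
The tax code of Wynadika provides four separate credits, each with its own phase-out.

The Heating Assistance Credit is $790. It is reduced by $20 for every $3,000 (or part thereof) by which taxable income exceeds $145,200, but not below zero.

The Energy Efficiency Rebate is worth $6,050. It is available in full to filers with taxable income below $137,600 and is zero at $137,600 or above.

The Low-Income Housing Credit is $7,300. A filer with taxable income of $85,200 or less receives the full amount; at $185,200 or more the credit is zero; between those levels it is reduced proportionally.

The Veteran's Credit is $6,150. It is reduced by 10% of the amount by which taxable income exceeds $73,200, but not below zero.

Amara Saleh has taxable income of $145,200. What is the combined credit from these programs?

Heating Assistance Credit: $145,200 is at or below the $145,200 threshold, so the full $790 applies.
Energy Efficiency Rebate: $145,200 meets or exceeds the $137,600 cutoff, so the credit is $0.
Low-Income Housing Credit: $145,200 is $60,000 into a $100,000 phase-out range, leaving 40,000/100,000 of the credit: $7,300 × 40,000/100,000 = $2,920.
Veteran's Credit: 10% of the $72,000 excess over $73,200 is $7,200 ≥ base, so the credit is $0.
Total: $790 + $0 + $2,920 + $0 = $3,710.

$3,710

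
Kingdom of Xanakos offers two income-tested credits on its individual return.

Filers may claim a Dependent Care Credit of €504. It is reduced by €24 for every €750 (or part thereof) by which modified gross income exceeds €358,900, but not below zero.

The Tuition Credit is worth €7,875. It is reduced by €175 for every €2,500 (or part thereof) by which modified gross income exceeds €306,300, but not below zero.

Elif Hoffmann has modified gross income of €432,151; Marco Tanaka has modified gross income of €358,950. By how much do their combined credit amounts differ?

Elif (€432,151): Dependent Care Credit: income exceeds €358,900 by €73,251 → 98 increments × €24 = €2,352 ≥ base, so the credit is €0. Tuition Credit: income exceeds €306,300 by €125,851 → 51 increments × €175 = €8,925 ≥ base, so the credit is €0. total €0 + €0 = €0
Marco (€358,950): Dependent Care Credit: income exceeds €358,900 by €50, which is 1 full-or-partial €750 increment; reduction = 1 × €24 = €24, leaving €480. Tuition Credit: income exceeds €306,300 by €52,650, which is 22 full-or-partial €2,500 increments; reduction = 22 × €175 = €3,850, leaving €4,025. total €480 + €4,025 = €4,505
Difference: |€0 − €4,505| = €4,505.

€4,505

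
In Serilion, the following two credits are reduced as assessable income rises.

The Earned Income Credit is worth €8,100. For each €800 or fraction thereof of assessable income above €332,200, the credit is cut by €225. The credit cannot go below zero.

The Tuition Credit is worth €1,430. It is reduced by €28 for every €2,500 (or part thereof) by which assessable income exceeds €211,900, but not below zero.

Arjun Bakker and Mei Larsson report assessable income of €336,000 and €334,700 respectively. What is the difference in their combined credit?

€225

Arjun (€336,000): Earned Income Credit: income exceeds €332,200 by €3,800, which is 5 full-or-partial €800 increments; reduction = 5 × €225 = €1,125, leaving €6,975. Tuition Credit: income exceeds €211,900 by €124,100, which is 50 full-or-partial €2,500 increments; reduction = 50 × €28 = €1,400, leaving €30. total €6,975 + €30 = €7,005
Mei (€334,700): Earned Income Credit: income exceeds €332,200 by €2,500, which is 4 full-or-partial €800 increments; reduction = 4 × €225 = €900, leaving €7,200. Tuition Credit: income exceeds €211,900 by €122,800, which is 50 full-or-partial €2,500 increments; reduction = 50 × €28 = €1,400, leaving €30. total €7,200 + €30 = €7,230
Difference: |€7,005 − €7,230| = €225.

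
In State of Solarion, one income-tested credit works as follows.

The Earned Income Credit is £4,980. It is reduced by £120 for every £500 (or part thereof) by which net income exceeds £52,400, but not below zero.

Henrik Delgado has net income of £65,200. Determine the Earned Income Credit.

Earned Income Credit: income exceeds £52,400 by £12,800, which is 26 full-or-partial £500 increments; reduction = 26 × £120 = £3,120, leaving £1,860.

£1,860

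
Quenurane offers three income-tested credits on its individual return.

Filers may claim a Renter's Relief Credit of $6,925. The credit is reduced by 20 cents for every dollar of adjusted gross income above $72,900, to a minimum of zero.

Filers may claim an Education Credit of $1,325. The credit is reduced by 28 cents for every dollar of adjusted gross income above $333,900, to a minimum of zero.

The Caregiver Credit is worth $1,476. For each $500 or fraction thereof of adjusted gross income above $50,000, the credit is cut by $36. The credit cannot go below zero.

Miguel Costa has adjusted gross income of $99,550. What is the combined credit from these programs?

$2,920

Renter's Relief Credit: 20% of the $26,650 excess over $72,900 is $5,330; credit = $6,925 − $5,330 = $1,595.
Education Credit: $99,550 is at or below the $333,900 threshold, so the full $1,325 applies.
Caregiver Credit: income exceeds $50,000 by $49,550 → 100 increments × $36 = $3,600 ≥ base, so the credit is $0.
Total: $1,595 + $1,325 + $0 = $2,920.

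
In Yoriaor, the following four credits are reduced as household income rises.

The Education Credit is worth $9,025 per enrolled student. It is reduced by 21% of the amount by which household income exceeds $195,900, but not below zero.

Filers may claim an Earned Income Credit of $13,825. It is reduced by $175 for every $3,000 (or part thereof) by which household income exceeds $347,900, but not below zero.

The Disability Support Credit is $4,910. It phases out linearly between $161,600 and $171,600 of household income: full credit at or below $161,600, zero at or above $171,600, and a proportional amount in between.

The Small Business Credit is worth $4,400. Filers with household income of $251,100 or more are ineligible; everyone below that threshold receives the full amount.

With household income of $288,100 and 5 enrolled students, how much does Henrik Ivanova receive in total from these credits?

Education Credit: base = 5 × $9,025 = $45,125. 21% of the $92,200 excess over $195,900 is $19,362; credit = $45,125 − $19,362 = $25,763.
Earned Income Credit: $288,100 is at or below the $347,900 threshold, so the full $13,825 applies.
Disability Support Credit: $288,100 is at or above $171,600, so the credit is $0.
Small Business Credit: $288,100 meets or exceeds the $251,100 cutoff, so the credit is $0.
Total: $25,763 + $13,825 + $0 + $0 = $39,588.

$39,588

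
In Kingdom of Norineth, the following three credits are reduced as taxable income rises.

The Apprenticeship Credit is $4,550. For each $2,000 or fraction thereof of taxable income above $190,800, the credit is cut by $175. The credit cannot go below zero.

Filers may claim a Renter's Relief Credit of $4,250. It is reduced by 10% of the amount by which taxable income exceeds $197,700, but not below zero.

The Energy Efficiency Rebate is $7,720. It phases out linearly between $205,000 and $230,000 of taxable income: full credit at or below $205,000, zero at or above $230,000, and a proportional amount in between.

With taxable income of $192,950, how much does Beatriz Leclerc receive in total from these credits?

Apprenticeship Credit: income exceeds $190,800 by $2,150, which is 2 full-or-partial $2,000 increments; reduction = 2 × $175 = $350, leaving $4,200.
Renter's Relief Credit: $192,950 is at or below the $197,700 threshold, so the full $4,250 applies.
Energy Efficiency Rebate: $192,950 is at or below the $205,000 threshold, so the full $7,720 applies.
Total: $4,200 + $4,250 + $7,720 = $16,170.

$16,170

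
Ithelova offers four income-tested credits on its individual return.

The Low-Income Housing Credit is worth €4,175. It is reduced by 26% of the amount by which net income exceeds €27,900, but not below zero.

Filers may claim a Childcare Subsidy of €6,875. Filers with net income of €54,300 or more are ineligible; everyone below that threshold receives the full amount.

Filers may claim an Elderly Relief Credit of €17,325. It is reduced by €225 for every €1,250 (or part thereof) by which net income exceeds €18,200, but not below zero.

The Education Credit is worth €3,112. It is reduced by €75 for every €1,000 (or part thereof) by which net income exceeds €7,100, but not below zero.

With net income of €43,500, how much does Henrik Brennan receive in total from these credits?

€19,931

Low-Income Housing Credit: 26% of the €15,600 excess over €27,900 is €4,056; credit = €4,175 − €4,056 = €119.
Childcare Subsidy: €43,500 is below the €54,300 cutoff, so the full €6,875 applies.
Elderly Relief Credit: income exceeds €18,200 by €25,300, which is 21 full-or-partial €1,250 increments; reduction = 21 × €225 = €4,725, leaving €12,600.
Education Credit: income exceeds €7,100 by €36,400, which is 37 full-or-partial €1,000 increments; reduction = 37 × €75 = €2,775, leaving €337.
Total: €119 + €6,875 + €12,600 + €337 = €19,931.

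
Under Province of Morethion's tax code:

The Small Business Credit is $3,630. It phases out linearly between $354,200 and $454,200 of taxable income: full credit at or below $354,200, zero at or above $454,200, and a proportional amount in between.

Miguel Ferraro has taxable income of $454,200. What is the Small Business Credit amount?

Small Business Credit: $454,200 is at or above $454,200, so the credit is $0.

$0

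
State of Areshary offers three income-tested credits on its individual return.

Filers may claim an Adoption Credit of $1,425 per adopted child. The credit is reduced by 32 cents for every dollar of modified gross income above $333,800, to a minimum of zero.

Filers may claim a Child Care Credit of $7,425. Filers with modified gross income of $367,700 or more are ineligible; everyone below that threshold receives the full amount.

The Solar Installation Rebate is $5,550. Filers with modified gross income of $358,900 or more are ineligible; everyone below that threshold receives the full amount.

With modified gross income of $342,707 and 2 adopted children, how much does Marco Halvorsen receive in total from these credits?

$12,975

Adoption Credit: base = 2 × $1,425 = $2,850. 32% of the $8,907 excess over $333,800 is $2,850.24 ≥ base, so the credit is $0.
Child Care Credit: $342,707 is below the $367,700 cutoff, so the full $7,425 applies.
Solar Installation Rebate: $342,707 is below the $358,900 cutoff, so the full $5,550 applies.
Total: $0 + $7,425 + $5,550 = $12,975.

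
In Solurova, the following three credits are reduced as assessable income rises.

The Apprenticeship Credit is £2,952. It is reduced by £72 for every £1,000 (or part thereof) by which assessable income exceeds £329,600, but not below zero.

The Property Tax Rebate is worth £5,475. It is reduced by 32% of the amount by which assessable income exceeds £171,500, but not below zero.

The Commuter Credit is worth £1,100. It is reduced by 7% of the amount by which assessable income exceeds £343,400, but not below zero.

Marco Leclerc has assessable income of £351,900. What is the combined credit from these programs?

Apprenticeship Credit: income exceeds £329,600 by £22,300, which is 23 full-or-partial £1,000 increments; reduction = 23 × £72 = £1,656, leaving £1,296.
Property Tax Rebate: 32% of the £180,400 excess over £171,500 is £57,728 ≥ base, so the credit is £0.
Commuter Credit: 7% of the £8,500 excess over £343,400 is £595; credit = £1,100 − £595 = £505.
Total: £1,296 + £0 + £505 = £1,801.

£1,801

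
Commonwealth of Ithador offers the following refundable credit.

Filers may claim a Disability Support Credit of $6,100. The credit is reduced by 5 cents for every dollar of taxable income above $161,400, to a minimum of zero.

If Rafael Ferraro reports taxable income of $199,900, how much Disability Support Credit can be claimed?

Disability Support Credit: 5% of the $38,500 excess over $161,400 is $1,925; credit = $6,100 − $1,925 = $4,175.

$4,175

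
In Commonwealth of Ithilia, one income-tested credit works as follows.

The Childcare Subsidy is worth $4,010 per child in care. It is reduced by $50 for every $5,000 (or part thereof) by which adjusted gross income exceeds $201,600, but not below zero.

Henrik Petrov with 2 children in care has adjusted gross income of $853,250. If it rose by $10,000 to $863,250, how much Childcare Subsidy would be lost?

At $853,250 — base = 2 × $4,010 = $8,020. income exceeds $201,600 by $651,650, which is 131 full-or-partial $5,000 increments; reduction = 131 × $50 = $6,550, leaving $1,470.
At $863,250 — base = 2 × $4,010 = $8,020. income exceeds $201,600 by $661,650, which is 133 full-or-partial $5,000 increments; reduction = 133 × $50 = $6,650, leaving $1,370.
Lost: $1,470 − $1,370 = $100.

$100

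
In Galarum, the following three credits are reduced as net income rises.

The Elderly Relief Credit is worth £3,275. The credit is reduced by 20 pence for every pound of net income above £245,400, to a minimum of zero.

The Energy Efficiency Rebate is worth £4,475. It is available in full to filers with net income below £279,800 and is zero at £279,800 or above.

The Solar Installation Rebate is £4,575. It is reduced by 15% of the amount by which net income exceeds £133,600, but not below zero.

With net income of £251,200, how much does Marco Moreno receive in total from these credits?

Elderly Relief Credit: 20% of the £5,800 excess over £245,400 is £1,160; credit = £3,275 − £1,160 = £2,115.
Energy Efficiency Rebate: £251,200 is below the £279,800 cutoff, so the full £4,475 applies.
Solar Installation Rebate: 15% of the £117,600 excess over £133,600 is £17,640 ≥ base, so the credit is £0.
Total: £2,115 + £4,475 + £0 = £6,590.

£6,590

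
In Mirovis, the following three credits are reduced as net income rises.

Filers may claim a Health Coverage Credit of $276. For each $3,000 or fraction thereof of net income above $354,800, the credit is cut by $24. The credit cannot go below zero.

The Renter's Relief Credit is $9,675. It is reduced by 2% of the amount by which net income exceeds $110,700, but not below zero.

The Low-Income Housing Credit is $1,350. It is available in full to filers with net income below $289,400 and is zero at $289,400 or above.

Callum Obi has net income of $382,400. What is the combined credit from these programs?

$4,277

Health Coverage Credit: income exceeds $354,800 by $27,600, which is 10 full-or-partial $3,000 increments; reduction = 10 × $24 = $240, leaving $36.
Renter's Relief Credit: 2% of the $271,700 excess over $110,700 is $5,434; credit = $9,675 − $5,434 = $4,241.
Low-Income Housing Credit: $382,400 meets or exceeds the $289,400 cutoff, so the credit is $0.
Total: $36 + $4,241 + $0 = $4,277.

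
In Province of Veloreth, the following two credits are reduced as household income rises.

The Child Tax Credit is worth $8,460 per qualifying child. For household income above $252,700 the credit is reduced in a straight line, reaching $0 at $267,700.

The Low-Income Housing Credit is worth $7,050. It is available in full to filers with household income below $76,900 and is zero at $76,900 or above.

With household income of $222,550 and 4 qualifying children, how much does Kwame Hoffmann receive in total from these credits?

Child Tax Credit: base = 4 × $8,460 = $33,840. $222,550 is at or below the $252,700 threshold, so the full $33,840 applies.
Low-Income Housing Credit: $222,550 meets or exceeds the $76,900 cutoff, so the credit is $0.
Total: $33,840 + $0 = $33,840.

$33,840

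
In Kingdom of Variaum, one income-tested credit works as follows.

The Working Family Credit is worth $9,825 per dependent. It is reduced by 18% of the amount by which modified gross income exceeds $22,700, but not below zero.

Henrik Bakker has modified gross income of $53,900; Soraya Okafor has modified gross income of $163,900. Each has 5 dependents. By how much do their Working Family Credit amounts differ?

$19,800

Henrik ($53,900): Working Family Credit: base = 5 × $9,825 = $49,125. 18% of the $31,200 excess over $22,700 is $5,616; credit = $49,125 − $5,616 = $43,509.
Soraya ($163,900): Working Family Credit: base = 5 × $9,825 = $49,125. 18% of the $141,200 excess over $22,700 is $25,416; credit = $49,125 − $25,416 = $23,709.
Difference: |$43,509 − $23,709| = $19,800.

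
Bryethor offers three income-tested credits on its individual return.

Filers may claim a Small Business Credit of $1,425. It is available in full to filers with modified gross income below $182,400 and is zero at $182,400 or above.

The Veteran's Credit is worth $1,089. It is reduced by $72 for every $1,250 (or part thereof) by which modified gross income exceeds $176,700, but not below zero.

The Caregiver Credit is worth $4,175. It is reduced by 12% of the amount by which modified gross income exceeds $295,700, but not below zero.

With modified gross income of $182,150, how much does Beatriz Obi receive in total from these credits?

$6,329

Small Business Credit: $182,150 is below the $182,400 cutoff, so the full $1,425 applies.
Veteran's Credit: income exceeds $176,700 by $5,450, which is 5 full-or-partial $1,250 increments; reduction = 5 × $72 = $360, leaving $729.
Caregiver Credit: $182,150 is at or below the $295,700 threshold, so the full $4,175 applies.
Total: $1,425 + $729 + $4,175 = $6,329.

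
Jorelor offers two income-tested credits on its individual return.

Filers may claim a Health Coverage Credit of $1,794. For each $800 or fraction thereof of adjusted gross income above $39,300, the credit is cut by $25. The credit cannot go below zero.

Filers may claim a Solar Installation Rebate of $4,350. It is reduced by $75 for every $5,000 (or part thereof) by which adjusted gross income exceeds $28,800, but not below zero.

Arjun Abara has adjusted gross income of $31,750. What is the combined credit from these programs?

$6,069

Health Coverage Credit: $31,750 is at or below the $39,300 threshold, so the full $1,794 applies.
Solar Installation Rebate: income exceeds $28,800 by $2,950, which is 1 full-or-partial $5,000 increment; reduction = 1 × $75 = $75, leaving $4,275.
Total: $1,794 + $4,275 = $6,069.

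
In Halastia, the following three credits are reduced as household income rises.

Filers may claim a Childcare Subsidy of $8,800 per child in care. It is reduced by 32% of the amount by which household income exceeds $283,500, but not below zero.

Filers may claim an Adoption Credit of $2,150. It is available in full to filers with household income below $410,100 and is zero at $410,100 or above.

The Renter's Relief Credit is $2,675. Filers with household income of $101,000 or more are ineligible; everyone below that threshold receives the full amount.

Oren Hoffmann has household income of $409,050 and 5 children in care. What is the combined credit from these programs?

$5,974

Childcare Subsidy: base = 5 × $8,800 = $44,000. 32% of the $125,550 excess over $283,500 is $40,176; credit = $44,000 − $40,176 = $3,824.
Adoption Credit: $409,050 is below the $410,100 cutoff, so the full $2,150 applies.
Renter's Relief Credit: $409,050 meets or exceeds the $101,000 cutoff, so the credit is $0.
Total: $3,824 + $2,150 + $0 = $5,974.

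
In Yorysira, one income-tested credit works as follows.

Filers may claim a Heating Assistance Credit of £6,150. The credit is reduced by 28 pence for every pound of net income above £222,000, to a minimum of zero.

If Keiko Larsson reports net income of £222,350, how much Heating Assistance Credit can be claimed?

£6,052

Heating Assistance Credit: 28% of the £350 excess over £222,000 is £98; credit = £6,150 − £98 = £6,052.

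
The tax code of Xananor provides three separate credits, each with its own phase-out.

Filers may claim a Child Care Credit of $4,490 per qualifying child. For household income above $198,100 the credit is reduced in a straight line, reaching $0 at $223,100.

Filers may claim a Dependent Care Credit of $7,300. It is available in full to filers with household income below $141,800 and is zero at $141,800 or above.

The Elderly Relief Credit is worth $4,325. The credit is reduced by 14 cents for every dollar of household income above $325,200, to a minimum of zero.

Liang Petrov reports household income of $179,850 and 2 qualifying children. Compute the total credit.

$13,305

Child Care Credit: base = 2 × $4,490 = $8,980. $179,850 is at or below the $198,100 threshold, so the full $8,980 applies.
Dependent Care Credit: $179,850 meets or exceeds the $141,800 cutoff, so the credit is $0.
Elderly Relief Credit: $179,850 is at or below the $325,200 threshold, so the full $4,325 applies.
Total: $8,980 + $0 + $4,325 = $13,305.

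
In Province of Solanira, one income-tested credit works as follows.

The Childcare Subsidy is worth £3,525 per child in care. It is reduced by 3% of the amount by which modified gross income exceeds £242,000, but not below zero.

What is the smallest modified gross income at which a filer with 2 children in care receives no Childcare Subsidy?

£477,000

Full credit = 2 × £3,525 = £7,050.
The credit falls by 3% of each pound above £242,000, so it reaches zero when the excess is £7,050 / 3% = £235,000: income = £242,000 + £235,000 = £477,000.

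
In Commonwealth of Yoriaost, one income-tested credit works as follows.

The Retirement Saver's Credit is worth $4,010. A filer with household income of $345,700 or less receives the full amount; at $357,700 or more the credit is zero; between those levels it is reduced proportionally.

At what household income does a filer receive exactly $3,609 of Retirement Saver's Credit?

$3,609 is 3,609/4,010 of the full $4,010, so 401/4,010 of the $12,000 range has been used: income = $345,700 + $12,000 × 401/4,010 = $346,900.

$346,900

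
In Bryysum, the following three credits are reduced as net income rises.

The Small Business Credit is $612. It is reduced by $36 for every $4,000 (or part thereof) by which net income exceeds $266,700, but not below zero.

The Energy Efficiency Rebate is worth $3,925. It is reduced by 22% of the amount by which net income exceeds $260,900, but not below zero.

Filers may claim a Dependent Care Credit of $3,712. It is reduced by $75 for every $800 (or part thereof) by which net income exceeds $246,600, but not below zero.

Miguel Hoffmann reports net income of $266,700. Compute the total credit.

$5,023

Small Business Credit: $266,700 is at or below the $266,700 threshold, so the full $612 applies.
Energy Efficiency Rebate: 22% of the $5,800 excess over $260,900 is $1,276; credit = $3,925 − $1,276 = $2,649.
Dependent Care Credit: income exceeds $246,600 by $20,100, which is 26 full-or-partial $800 increments; reduction = 26 × $75 = $1,950, leaving $1,762.
Total: $612 + $2,649 + $1,762 = $5,023.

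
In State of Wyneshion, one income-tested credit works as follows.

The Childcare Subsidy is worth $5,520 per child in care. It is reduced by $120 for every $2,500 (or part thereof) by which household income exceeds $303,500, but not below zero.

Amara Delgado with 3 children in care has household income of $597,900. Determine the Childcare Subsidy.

Childcare Subsidy: base = 3 × $5,520 = $16,560. income exceeds $303,500 by $294,400, which is 118 full-or-partial $2,500 increments; reduction = 118 × $120 = $14,160, leaving $2,400.

$2,400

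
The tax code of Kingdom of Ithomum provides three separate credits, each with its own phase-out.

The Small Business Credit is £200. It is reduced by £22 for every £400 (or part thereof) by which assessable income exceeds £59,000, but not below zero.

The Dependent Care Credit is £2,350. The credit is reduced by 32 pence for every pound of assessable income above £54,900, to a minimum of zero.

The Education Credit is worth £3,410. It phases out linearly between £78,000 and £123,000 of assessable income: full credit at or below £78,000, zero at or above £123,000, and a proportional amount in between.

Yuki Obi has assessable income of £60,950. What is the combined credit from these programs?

£3,914

Small Business Credit: income exceeds £59,000 by £1,950, which is 5 full-or-partial £400 increments; reduction = 5 × £22 = £110, leaving £90.
Dependent Care Credit: 32% of the £6,050 excess over £54,900 is £1,936; credit = £2,350 − £1,936 = £414.
Education Credit: £60,950 is at or below the £78,000 threshold, so the full £3,410 applies.
Total: £90 + £414 + £3,410 = £3,914.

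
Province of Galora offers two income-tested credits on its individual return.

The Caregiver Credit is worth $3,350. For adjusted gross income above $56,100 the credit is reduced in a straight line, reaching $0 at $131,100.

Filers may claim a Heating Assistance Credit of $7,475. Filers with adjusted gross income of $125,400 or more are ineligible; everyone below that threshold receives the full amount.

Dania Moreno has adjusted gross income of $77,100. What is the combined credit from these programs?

Caregiver Credit: $77,100 is $21,000 into a $75,000 phase-out range, leaving 54,000/75,000 of the credit: $3,350 × 54,000/75,000 = $2,412.
Heating Assistance Credit: $77,100 is below the $125,400 cutoff, so the full $7,475 applies.
Total: $2,412 + $7,475 = $9,887.

$9,887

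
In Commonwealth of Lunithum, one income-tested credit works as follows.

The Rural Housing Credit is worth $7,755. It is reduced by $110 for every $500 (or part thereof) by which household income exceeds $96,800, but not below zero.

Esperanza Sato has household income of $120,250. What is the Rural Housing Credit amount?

$2,585

Rural Housing Credit: income exceeds $96,800 by $23,450, which is 47 full-or-partial $500 increments; reduction = 47 × $110 = $5,170, leaving $2,585.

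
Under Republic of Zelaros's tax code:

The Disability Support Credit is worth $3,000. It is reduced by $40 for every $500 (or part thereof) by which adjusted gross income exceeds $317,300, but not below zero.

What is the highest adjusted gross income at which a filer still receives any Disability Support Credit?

$354,300

After 74 increments the reduction is 74 × $40 = $2,960, leaving $40; one more increment wipes it out. Increment 74 ends at excess 74 × $500 = $37,000, so the highest qualifying income is $317,300 + $37,000 = $354,300.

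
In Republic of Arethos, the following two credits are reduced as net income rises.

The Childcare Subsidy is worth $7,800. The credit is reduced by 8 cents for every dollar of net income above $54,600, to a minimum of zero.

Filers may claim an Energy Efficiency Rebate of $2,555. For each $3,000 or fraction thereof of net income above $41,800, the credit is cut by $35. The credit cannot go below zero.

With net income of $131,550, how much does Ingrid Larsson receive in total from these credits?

Childcare Subsidy: 8% of the $76,950 excess over $54,600 is $6,156; credit = $7,800 − $6,156 = $1,644.
Energy Efficiency Rebate: income exceeds $41,800 by $89,750, which is 30 full-or-partial $3,000 increments; reduction = 30 × $35 = $1,050, leaving $1,505.
Total: $1,644 + $1,505 = $3,149.

$3,149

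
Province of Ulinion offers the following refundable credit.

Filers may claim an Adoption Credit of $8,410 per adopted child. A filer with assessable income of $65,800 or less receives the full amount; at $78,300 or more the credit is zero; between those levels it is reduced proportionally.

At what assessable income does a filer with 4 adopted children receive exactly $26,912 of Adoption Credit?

$68,300

Full credit = 4 × $8,410 = $33,640.
$26,912 is 26,912/33,640 of the full $33,640, so 6,728/33,640 of the $12,500 range has been used: income = $65,800 + $12,500 × 6,728/33,640 = $68,300.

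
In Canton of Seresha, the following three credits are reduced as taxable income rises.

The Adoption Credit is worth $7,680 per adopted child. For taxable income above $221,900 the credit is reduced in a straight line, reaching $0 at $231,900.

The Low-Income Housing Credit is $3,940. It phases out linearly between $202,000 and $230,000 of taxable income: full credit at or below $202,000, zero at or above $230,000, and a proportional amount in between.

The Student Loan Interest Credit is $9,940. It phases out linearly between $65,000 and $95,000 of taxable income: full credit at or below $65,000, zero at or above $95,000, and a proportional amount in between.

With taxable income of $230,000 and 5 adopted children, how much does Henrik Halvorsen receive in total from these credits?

Adoption Credit: base = 5 × $7,680 = $38,400. $230,000 is $8,100 into a $10,000 phase-out range, leaving 1,900/10,000 of the credit: $38,400 × 1,900/10,000 = $7,296.
Low-Income Housing Credit: $230,000 is at or above $230,000, so the credit is $0.
Student Loan Interest Credit: $230,000 is at or above $95,000, so the credit is $0.
Total: $7,296 + $0 + $0 = $7,296.

$7,296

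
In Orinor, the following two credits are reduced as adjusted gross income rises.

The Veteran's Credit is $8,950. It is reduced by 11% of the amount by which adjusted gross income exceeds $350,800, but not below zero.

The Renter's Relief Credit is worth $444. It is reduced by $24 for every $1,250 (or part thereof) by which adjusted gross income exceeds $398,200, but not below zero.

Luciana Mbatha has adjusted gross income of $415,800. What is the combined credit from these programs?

$1,884

Veteran's Credit: 11% of the $65,000 excess over $350,800 is $7,150; credit = $8,950 − $7,150 = $1,800.
Renter's Relief Credit: income exceeds $398,200 by $17,600, which is 15 full-or-partial $1,250 increments; reduction = 15 × $24 = $360, leaving $84.
Total: $1,800 + $84 = $1,884.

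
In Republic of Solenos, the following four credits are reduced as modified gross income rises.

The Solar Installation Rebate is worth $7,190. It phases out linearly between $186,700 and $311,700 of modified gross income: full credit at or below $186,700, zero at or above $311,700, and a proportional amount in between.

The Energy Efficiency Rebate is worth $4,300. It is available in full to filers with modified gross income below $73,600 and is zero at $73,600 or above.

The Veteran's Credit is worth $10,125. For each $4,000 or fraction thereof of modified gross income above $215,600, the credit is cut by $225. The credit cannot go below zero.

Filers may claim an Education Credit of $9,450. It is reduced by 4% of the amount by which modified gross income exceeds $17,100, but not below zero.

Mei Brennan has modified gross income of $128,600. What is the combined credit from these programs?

Solar Installation Rebate: $128,600 is at or below the $186,700 threshold, so the full $7,190 applies.
Energy Efficiency Rebate: $128,600 meets or exceeds the $73,600 cutoff, so the credit is $0.
Veteran's Credit: $128,600 is at or below the $215,600 threshold, so the full $10,125 applies.
Education Credit: 4% of the $111,500 excess over $17,100 is $4,460; credit = $9,450 − $4,460 = $4,990.
Total: $7,190 + $0 + $10,125 + $4,990 = $22,305.

$22,305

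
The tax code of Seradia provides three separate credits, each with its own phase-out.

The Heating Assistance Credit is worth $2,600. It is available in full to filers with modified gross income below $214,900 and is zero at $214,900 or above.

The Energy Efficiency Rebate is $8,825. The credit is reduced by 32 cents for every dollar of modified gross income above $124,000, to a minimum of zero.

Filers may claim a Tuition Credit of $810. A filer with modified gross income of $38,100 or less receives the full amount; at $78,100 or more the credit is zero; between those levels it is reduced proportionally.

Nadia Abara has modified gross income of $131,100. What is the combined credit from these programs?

$9,153

Heating Assistance Credit: $131,100 is below the $214,900 cutoff, so the full $2,600 applies.
Energy Efficiency Rebate: 32% of the $7,100 excess over $124,000 is $2,272; credit = $8,825 − $2,272 = $6,553.
Tuition Credit: $131,100 is at or above $78,100, so the credit is $0.
Total: $2,600 + $6,553 + $0 = $9,153.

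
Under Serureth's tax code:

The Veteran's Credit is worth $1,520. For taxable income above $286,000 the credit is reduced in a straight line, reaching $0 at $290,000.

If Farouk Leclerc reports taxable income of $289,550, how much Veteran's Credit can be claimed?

$171

Veteran's Credit: $289,550 is $3,550 into a $4,000 phase-out range, leaving 450/4,000 of the credit: $1,520 × 450/4,000 = $171.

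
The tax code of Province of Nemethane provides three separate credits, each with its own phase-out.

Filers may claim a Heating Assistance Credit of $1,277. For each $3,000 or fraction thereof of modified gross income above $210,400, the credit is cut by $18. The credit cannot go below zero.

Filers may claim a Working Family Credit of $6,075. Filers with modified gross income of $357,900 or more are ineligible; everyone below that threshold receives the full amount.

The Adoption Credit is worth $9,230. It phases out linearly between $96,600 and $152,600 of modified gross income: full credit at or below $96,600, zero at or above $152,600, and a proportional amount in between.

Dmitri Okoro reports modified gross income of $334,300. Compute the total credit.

$6,596

Heating Assistance Credit: income exceeds $210,400 by $123,900, which is 42 full-or-partial $3,000 increments; reduction = 42 × $18 = $756, leaving $521.
Working Family Credit: $334,300 is below the $357,900 cutoff, so the full $6,075 applies.
Adoption Credit: $334,300 is at or above $152,600, so the credit is $0.
Total: $521 + $6,075 + $0 = $6,596.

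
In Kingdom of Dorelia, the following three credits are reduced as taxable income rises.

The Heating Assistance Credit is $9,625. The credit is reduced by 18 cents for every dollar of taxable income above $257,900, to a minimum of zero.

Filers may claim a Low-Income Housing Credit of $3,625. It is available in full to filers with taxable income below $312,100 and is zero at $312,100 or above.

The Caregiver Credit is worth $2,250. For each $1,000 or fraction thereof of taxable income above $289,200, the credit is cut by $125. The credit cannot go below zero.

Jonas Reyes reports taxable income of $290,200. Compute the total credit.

Heating Assistance Credit: 18% of the $32,300 excess over $257,900 is $5,814; credit = $9,625 − $5,814 = $3,811.
Low-Income Housing Credit: $290,200 is below the $312,100 cutoff, so the full $3,625 applies.
Caregiver Credit: income exceeds $289,200 by $1,000, which is 1 full-or-partial $1,000 increment; reduction = 1 × $125 = $125, leaving $2,125.
Total: $3,811 + $3,625 + $2,125 = $9,561.

$9,561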